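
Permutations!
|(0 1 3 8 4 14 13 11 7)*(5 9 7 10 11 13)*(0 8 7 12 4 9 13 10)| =|(0 1 3 7 8 9 12 4 14 5 13 10 11)| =13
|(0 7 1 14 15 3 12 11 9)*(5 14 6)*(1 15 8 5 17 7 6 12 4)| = 33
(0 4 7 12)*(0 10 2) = (0 4 7 12 10 2) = [4, 1, 0, 3, 7, 5, 6, 12, 8, 9, 2, 11, 10]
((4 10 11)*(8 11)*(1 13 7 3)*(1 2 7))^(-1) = (1 13)(2 3 7)(4 11 8 10) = ((1 13)(2 7 3)(4 10 8 11))^(-1)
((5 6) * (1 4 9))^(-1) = ((1 4 9)(5 6))^(-1) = (1 9 4)(5 6)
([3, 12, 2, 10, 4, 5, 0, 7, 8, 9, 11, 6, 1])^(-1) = [6, 12, 2, 0, 4, 5, 11, 7, 8, 9, 3, 10, 1]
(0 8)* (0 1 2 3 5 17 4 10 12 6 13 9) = (0 8 1 2 3 5 17 4 10 12 6 13 9) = [8, 2, 3, 5, 10, 17, 13, 7, 1, 0, 12, 11, 6, 9, 14, 15, 16, 4]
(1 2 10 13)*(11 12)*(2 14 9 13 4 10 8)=(1 14 9 13)(2 8)(4 10)(11 12)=[0, 14, 8, 3, 10, 5, 6, 7, 2, 13, 4, 12, 11, 1, 9]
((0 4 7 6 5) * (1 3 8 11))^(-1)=((0 4 7 6 5)(1 3 8 11))^(-1)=(0 5 6 7 4)(1 11 8 3)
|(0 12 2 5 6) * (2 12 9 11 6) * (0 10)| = |(12)(0 9 11 6 10)(2 5)| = 10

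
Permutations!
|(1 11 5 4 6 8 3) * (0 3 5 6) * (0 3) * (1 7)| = |(1 11 6 8 5 4 3 7)| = 8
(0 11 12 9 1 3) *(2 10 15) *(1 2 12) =(0 11 1 3)(2 10 15 12 9) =[11, 3, 10, 0, 4, 5, 6, 7, 8, 2, 15, 1, 9, 13, 14, 12]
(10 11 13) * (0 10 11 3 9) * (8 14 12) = [10, 1, 2, 9, 4, 5, 6, 7, 14, 0, 3, 13, 8, 11, 12] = (0 10 3 9)(8 14 12)(11 13)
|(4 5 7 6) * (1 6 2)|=6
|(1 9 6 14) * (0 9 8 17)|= 7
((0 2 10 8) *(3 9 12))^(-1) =((0 2 10 8)(3 9 12))^(-1) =(0 8 10 2)(3 12 9)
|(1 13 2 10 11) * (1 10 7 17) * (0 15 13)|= |(0 15 13 2 7 17 1)(10 11)|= 14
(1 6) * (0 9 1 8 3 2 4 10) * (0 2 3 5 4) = (0 9 1 6 8 5 4 10 2) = [9, 6, 0, 3, 10, 4, 8, 7, 5, 1, 2]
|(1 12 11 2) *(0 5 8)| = |(0 5 8)(1 12 11 2)| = 12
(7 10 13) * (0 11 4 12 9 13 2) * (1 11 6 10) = (0 6 10 2)(1 11 4 12 9 13 7) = [6, 11, 0, 3, 12, 5, 10, 1, 8, 13, 2, 4, 9, 7]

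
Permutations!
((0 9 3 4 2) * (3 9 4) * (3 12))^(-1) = (0 2 4)(3 12)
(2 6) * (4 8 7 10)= (2 6)(4 8 7 10)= [0, 1, 6, 3, 8, 5, 2, 10, 7, 9, 4]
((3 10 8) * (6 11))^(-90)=(11)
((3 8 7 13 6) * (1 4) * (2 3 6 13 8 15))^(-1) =((1 4)(2 3 15)(7 8))^(-1) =(1 4)(2 15 3)(7 8)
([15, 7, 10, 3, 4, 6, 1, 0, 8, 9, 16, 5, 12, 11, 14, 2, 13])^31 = [1, 5, 0, 3, 4, 13, 11, 6, 8, 9, 15, 16, 12, 10, 14, 7, 2]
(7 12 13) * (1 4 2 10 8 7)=(1 4 2 10 8 7 12 13)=[0, 4, 10, 3, 2, 5, 6, 12, 7, 9, 8, 11, 13, 1]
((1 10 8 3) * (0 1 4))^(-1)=((0 1 10 8 3 4))^(-1)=(0 4 3 8 10 1)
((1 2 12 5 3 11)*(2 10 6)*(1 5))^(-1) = ((1 10 6 2 12)(3 11 5))^(-1) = (1 12 2 6 10)(3 5 11)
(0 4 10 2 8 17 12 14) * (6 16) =(0 4 10 2 8 17 12 14)(6 16) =[4, 1, 8, 3, 10, 5, 16, 7, 17, 9, 2, 11, 14, 13, 0, 15, 6, 12]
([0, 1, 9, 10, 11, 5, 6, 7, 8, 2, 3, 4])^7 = [0, 1, 9, 10, 11, 5, 6, 7, 8, 2, 3, 4]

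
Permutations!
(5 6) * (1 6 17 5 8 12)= (1 6 8 12)(5 17)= [0, 6, 2, 3, 4, 17, 8, 7, 12, 9, 10, 11, 1, 13, 14, 15, 16, 5]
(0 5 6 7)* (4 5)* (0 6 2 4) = (2 4 5)(6 7) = [0, 1, 4, 3, 5, 2, 7, 6]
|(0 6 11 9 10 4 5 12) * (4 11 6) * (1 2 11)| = 20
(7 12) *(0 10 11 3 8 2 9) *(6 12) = (0 10 11 3 8 2 9)(6 12 7) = [10, 1, 9, 8, 4, 5, 12, 6, 2, 0, 11, 3, 7]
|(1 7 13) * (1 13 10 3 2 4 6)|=7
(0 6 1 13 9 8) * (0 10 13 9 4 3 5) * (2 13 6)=[2, 9, 13, 5, 3, 0, 1, 7, 10, 8, 6, 11, 12, 4]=(0 2 13 4 3 5)(1 9 8 10 6)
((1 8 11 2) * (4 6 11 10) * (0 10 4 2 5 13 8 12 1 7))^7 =(0 7 2 10)(1 12)(4 6 11 5 13 8)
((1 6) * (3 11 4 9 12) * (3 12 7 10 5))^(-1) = ((12)(1 6)(3 11 4 9 7 10 5))^(-1) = (12)(1 6)(3 5 10 7 9 4 11)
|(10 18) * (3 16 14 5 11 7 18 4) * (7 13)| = 10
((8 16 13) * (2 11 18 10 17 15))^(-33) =((2 11 18 10 17 15)(8 16 13))^(-33) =(2 10)(11 17)(15 18)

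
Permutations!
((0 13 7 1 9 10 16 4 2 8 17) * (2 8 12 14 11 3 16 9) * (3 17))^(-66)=((0 13 7 1 2 12 14 11 17)(3 16 4 8)(9 10))^(-66)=(0 14 1)(2 13 11)(3 4)(7 17 12)(8 16)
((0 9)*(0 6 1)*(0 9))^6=(9)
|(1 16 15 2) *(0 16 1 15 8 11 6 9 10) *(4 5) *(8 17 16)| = |(0 8 11 6 9 10)(2 15)(4 5)(16 17)| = 6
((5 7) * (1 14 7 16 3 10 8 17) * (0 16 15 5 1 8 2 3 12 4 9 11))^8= (17)(0 12 9)(1 7 14)(2 10 3)(4 11 16)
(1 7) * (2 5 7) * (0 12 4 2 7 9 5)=[12, 7, 0, 3, 2, 9, 6, 1, 8, 5, 10, 11, 4]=(0 12 4 2)(1 7)(5 9)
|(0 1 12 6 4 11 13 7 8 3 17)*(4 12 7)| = |(0 1 7 8 3 17)(4 11 13)(6 12)| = 6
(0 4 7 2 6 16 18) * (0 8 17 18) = [4, 1, 6, 3, 7, 5, 16, 2, 17, 9, 10, 11, 12, 13, 14, 15, 0, 18, 8] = (0 4 7 2 6 16)(8 17 18)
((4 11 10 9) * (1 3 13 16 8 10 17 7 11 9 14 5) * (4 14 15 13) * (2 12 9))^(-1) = (1 5 14 9 12 2 4 3)(7 17 11)(8 16 13 15 10)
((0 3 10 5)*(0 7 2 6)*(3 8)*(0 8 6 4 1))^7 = (0 2 10 6 4 5 8 1 7 3) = ((0 6 8 3 10 5 7 2 4 1))^7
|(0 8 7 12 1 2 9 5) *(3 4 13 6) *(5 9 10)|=8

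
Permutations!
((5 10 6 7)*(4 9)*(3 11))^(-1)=((3 11)(4 9)(5 10 6 7))^(-1)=(3 11)(4 9)(5 7 6 10)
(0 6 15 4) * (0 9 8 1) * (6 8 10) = (0 8 1)(4 9 10 6 15) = [8, 0, 2, 3, 9, 5, 15, 7, 1, 10, 6, 11, 12, 13, 14, 4]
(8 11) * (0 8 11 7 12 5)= (0 8 7 12 5)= [8, 1, 2, 3, 4, 0, 6, 12, 7, 9, 10, 11, 5]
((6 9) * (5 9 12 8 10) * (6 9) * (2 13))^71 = ((2 13)(5 6 12 8 10))^71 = (2 13)(5 6 12 8 10)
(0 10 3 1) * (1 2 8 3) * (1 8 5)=(0 10 8 3 2 5 1)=[10, 0, 5, 2, 4, 1, 6, 7, 3, 9, 8]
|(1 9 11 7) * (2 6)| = 4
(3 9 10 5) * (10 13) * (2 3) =(2 3 9 13 10 5) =[0, 1, 3, 9, 4, 2, 6, 7, 8, 13, 5, 11, 12, 10]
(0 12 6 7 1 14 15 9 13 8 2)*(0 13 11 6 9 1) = (0 12 9 11 6 7)(1 14 15)(2 13 8) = [12, 14, 13, 3, 4, 5, 7, 0, 2, 11, 10, 6, 9, 8, 15, 1]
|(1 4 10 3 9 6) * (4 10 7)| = |(1 10 3 9 6)(4 7)| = 10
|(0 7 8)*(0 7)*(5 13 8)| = |(5 13 8 7)| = 4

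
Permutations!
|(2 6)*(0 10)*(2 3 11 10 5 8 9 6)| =|(0 5 8 9 6 3 11 10)| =8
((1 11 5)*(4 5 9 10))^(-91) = ((1 11 9 10 4 5))^(-91) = (1 5 4 10 9 11)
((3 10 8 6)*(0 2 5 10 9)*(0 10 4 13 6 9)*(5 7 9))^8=(0 13 8 7 3 4 10 2 6 5 9)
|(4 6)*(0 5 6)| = 4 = |(0 5 6 4)|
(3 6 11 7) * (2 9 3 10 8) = (2 9 3 6 11 7 10 8) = [0, 1, 9, 6, 4, 5, 11, 10, 2, 3, 8, 7]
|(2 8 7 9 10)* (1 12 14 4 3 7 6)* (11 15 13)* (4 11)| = |(1 12 14 11 15 13 4 3 7 9 10 2 8 6)| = 14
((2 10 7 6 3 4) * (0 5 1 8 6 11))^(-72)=((0 5 1 8 6 3 4 2 10 7 11))^(-72)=(0 3 11 6 7 8 10 1 2 5 4)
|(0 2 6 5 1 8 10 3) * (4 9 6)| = 10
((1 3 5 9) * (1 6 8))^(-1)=(1 8 6 9 5 3)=((1 3 5 9 6 8))^(-1)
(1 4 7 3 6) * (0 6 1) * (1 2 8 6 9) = [9, 4, 8, 2, 7, 5, 0, 3, 6, 1] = (0 9 1 4 7 3 2 8 6)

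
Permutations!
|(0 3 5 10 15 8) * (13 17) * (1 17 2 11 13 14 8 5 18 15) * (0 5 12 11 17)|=|(0 3 18 15 12 11 13 2 17 14 8 5 10 1)|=14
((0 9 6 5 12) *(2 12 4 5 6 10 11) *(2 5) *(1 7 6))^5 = (0 4 10 12 5 9 2 11)(1 6 7)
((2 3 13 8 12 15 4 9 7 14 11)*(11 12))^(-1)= ((2 3 13 8 11)(4 9 7 14 12 15))^(-1)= (2 11 8 13 3)(4 15 12 14 7 9)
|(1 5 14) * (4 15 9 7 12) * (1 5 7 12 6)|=|(1 7 6)(4 15 9 12)(5 14)|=12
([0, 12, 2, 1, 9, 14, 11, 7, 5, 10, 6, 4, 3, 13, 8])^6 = [0, 1, 2, 3, 9, 5, 11, 7, 8, 10, 6, 4, 12, 13, 14]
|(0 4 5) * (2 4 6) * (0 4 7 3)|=10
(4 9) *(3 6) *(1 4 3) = (1 4 9 3 6) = [0, 4, 2, 6, 9, 5, 1, 7, 8, 3]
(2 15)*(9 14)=(2 15)(9 14)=[0, 1, 15, 3, 4, 5, 6, 7, 8, 14, 10, 11, 12, 13, 9, 2]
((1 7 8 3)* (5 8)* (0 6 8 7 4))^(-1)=((0 6 8 3 1 4)(5 7))^(-1)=(0 4 1 3 8 6)(5 7)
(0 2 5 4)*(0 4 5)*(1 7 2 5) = (0 5 1 7 2) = [5, 7, 0, 3, 4, 1, 6, 2]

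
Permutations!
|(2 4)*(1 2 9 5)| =5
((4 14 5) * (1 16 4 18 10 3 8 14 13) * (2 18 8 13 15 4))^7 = ((1 16 2 18 10 3 13)(4 15)(5 8 14))^7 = (18)(4 15)(5 8 14)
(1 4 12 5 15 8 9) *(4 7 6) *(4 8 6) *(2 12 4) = (1 7 2 12 5 15 6 8 9) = [0, 7, 12, 3, 4, 15, 8, 2, 9, 1, 10, 11, 5, 13, 14, 6]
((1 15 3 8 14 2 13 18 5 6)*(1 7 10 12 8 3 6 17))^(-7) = (1 8 17 12 5 10 18 7 13 6 2 15 14)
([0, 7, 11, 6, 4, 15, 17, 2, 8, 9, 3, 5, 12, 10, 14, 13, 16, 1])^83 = [0, 13, 3, 11, 4, 17, 5, 10, 8, 9, 2, 6, 12, 7, 14, 1, 16, 15]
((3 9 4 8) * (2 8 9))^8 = (9)(2 3 8)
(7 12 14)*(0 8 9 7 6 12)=[8, 1, 2, 3, 4, 5, 12, 0, 9, 7, 10, 11, 14, 13, 6]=(0 8 9 7)(6 12 14)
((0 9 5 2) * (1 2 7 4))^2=(0 5 4 2 9 7 1)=((0 9 5 7 4 1 2))^2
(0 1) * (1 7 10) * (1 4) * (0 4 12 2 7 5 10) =(0 5 10 12 2 7)(1 4) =[5, 4, 7, 3, 1, 10, 6, 0, 8, 9, 12, 11, 2]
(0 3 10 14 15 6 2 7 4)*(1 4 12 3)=(0 1 4)(2 7 12 3 10 14 15 6)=[1, 4, 7, 10, 0, 5, 2, 12, 8, 9, 14, 11, 3, 13, 15, 6]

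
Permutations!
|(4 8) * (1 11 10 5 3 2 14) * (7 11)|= 8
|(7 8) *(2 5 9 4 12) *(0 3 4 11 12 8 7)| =20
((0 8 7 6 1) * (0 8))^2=(1 7)(6 8)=((1 8 7 6))^2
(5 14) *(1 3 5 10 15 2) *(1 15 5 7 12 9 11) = (1 3 7 12 9 11)(2 15)(5 14 10) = [0, 3, 15, 7, 4, 14, 6, 12, 8, 11, 5, 1, 9, 13, 10, 2]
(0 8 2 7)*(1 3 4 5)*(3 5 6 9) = [8, 5, 7, 4, 6, 1, 9, 0, 2, 3] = (0 8 2 7)(1 5)(3 4 6 9)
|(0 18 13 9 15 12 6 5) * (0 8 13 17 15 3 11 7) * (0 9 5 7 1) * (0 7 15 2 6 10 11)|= |(0 18 17 2 6 15 12 10 11 1 7 9 3)(5 8 13)|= 39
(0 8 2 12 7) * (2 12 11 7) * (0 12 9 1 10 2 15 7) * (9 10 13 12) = (0 8 10 2 11)(1 13 12 15 7 9) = [8, 13, 11, 3, 4, 5, 6, 9, 10, 1, 2, 0, 15, 12, 14, 7]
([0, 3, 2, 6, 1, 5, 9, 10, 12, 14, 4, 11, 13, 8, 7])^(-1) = (1 4 10 7 14 9 6 3)(8 13 12)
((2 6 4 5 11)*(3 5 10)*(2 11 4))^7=((11)(2 6)(3 5 4 10))^7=(11)(2 6)(3 10 4 5)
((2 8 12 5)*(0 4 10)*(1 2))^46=((0 4 10)(1 2 8 12 5))^46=(0 4 10)(1 2 8 12 5)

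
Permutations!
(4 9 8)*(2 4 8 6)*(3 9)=(2 4 3 9 6)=[0, 1, 4, 9, 3, 5, 2, 7, 8, 6]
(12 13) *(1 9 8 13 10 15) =(1 9 8 13 12 10 15) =[0, 9, 2, 3, 4, 5, 6, 7, 13, 8, 15, 11, 10, 12, 14, 1]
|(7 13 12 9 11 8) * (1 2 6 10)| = |(1 2 6 10)(7 13 12 9 11 8)| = 12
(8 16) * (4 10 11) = (4 10 11)(8 16) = [0, 1, 2, 3, 10, 5, 6, 7, 16, 9, 11, 4, 12, 13, 14, 15, 8]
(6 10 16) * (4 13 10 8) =(4 13 10 16 6 8) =[0, 1, 2, 3, 13, 5, 8, 7, 4, 9, 16, 11, 12, 10, 14, 15, 6]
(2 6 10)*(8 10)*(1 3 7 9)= (1 3 7 9)(2 6 8 10)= [0, 3, 6, 7, 4, 5, 8, 9, 10, 1, 2]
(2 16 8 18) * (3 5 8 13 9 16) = (2 3 5 8 18)(9 16 13) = [0, 1, 3, 5, 4, 8, 6, 7, 18, 16, 10, 11, 12, 9, 14, 15, 13, 17, 2]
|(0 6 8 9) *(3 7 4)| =|(0 6 8 9)(3 7 4)| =12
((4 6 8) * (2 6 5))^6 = ((2 6 8 4 5))^6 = (2 6 8 4 5)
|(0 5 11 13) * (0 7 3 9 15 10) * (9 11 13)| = |(0 5 13 7 3 11 9 15 10)| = 9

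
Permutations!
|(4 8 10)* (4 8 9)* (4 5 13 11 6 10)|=8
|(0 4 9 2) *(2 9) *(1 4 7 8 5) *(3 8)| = 8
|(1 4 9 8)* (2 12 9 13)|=|(1 4 13 2 12 9 8)|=7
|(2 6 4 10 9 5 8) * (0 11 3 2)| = 10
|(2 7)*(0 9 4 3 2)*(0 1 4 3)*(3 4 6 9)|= 8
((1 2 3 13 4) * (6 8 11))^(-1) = (1 4 13 3 2)(6 11 8) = ((1 2 3 13 4)(6 8 11))^(-1)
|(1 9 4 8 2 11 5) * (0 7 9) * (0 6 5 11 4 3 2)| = |(11)(0 7 9 3 2 4 8)(1 6 5)| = 21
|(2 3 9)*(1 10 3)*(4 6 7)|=|(1 10 3 9 2)(4 6 7)|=15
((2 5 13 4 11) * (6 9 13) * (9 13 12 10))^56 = (2 6 4)(5 13 11)(9 10 12)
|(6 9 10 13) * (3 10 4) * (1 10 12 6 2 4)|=|(1 10 13 2 4 3 12 6 9)|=9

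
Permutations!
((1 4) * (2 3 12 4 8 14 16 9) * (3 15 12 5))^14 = (1 2 8 15 14 12 16 4 9)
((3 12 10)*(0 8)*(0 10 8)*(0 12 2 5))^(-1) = ((0 12 8 10 3 2 5))^(-1) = (0 5 2 3 10 8 12)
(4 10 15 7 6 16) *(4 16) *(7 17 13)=[0, 1, 2, 3, 10, 5, 4, 6, 8, 9, 15, 11, 12, 7, 14, 17, 16, 13]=(4 10 15 17 13 7 6)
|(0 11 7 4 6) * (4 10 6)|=5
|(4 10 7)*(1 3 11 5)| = |(1 3 11 5)(4 10 7)| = 12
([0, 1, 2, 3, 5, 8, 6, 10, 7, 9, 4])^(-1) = [0, 1, 2, 3, 10, 4, 6, 8, 5, 9, 7]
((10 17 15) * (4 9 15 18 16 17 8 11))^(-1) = ((4 9 15 10 8 11)(16 17 18))^(-1) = (4 11 8 10 15 9)(16 18 17)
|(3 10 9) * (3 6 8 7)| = |(3 10 9 6 8 7)| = 6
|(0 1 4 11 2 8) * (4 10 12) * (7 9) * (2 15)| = 18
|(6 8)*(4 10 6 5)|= 5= |(4 10 6 8 5)|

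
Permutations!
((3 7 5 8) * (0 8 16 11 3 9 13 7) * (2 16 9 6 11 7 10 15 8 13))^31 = ((0 13 10 15 8 6 11 3)(2 16 7 5 9))^31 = (0 3 11 6 8 15 10 13)(2 16 7 5 9)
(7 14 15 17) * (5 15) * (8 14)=(5 15 17 7 8 14)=[0, 1, 2, 3, 4, 15, 6, 8, 14, 9, 10, 11, 12, 13, 5, 17, 16, 7]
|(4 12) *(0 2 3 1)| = 4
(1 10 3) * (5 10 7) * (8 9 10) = [0, 7, 2, 1, 4, 8, 6, 5, 9, 10, 3] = (1 7 5 8 9 10 3)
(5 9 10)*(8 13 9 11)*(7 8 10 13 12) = (5 11 10)(7 8 12)(9 13) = [0, 1, 2, 3, 4, 11, 6, 8, 12, 13, 5, 10, 7, 9]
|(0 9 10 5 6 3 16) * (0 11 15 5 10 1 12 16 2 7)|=|(0 9 1 12 16 11 15 5 6 3 2 7)|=12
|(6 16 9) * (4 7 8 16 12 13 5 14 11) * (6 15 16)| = |(4 7 8 6 12 13 5 14 11)(9 15 16)| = 9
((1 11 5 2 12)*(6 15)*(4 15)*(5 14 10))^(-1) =(1 12 2 5 10 14 11)(4 6 15)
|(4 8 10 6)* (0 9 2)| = |(0 9 2)(4 8 10 6)| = 12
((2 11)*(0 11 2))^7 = (0 11)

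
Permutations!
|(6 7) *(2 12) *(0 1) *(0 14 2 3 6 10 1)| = |(1 14 2 12 3 6 7 10)| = 8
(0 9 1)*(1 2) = (0 9 2 1) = [9, 0, 1, 3, 4, 5, 6, 7, 8, 2]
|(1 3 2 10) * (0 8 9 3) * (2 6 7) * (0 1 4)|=9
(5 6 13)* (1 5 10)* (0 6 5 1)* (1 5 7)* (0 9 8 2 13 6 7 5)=(0 7 1)(2 13 10 9 8)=[7, 0, 13, 3, 4, 5, 6, 1, 2, 8, 9, 11, 12, 10]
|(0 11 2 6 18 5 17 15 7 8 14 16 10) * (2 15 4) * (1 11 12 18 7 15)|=|(0 12 18 5 17 4 2 6 7 8 14 16 10)(1 11)|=26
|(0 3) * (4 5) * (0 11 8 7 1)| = 6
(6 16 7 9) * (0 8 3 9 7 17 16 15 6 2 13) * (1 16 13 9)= (0 8 3 1 16 17 13)(2 9)(6 15)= [8, 16, 9, 1, 4, 5, 15, 7, 3, 2, 10, 11, 12, 0, 14, 6, 17, 13]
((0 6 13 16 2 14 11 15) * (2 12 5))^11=(0 6 13 16 12 5 2 14 11 15)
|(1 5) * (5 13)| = |(1 13 5)| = 3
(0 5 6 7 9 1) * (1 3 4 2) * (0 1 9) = [5, 1, 9, 4, 2, 6, 7, 0, 8, 3] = (0 5 6 7)(2 9 3 4)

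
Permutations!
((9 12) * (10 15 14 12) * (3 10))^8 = ((3 10 15 14 12 9))^8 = (3 15 12)(9 10 14)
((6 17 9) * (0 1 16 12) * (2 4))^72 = (17)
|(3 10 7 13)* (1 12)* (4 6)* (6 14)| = 12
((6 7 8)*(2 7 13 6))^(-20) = ((2 7 8)(6 13))^(-20) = (13)(2 7 8)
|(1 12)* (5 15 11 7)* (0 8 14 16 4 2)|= |(0 8 14 16 4 2)(1 12)(5 15 11 7)|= 12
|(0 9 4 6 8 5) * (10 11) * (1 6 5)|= |(0 9 4 5)(1 6 8)(10 11)|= 12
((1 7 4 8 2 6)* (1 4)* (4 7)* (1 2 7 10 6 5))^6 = ((1 4 8 7 2 5)(6 10))^6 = (10)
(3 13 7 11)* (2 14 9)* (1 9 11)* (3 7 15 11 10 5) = (1 9 2 14 10 5 3 13 15 11 7) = [0, 9, 14, 13, 4, 3, 6, 1, 8, 2, 5, 7, 12, 15, 10, 11]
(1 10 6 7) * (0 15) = (0 15)(1 10 6 7) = [15, 10, 2, 3, 4, 5, 7, 1, 8, 9, 6, 11, 12, 13, 14, 0]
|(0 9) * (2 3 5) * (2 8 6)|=10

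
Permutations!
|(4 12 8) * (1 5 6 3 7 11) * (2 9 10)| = 6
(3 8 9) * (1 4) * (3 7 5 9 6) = [0, 4, 2, 8, 1, 9, 3, 5, 6, 7] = (1 4)(3 8 6)(5 9 7)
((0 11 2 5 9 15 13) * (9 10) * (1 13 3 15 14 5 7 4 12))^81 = (0 11 2 7 4 12 1 13)(3 15)(5 10 9 14)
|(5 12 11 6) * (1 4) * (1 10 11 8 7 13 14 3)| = 12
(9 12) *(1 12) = (1 12 9) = [0, 12, 2, 3, 4, 5, 6, 7, 8, 1, 10, 11, 9]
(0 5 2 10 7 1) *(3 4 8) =(0 5 2 10 7 1)(3 4 8) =[5, 0, 10, 4, 8, 2, 6, 1, 3, 9, 7]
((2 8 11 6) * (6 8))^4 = ((2 6)(8 11))^4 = (11)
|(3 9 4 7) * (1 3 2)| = |(1 3 9 4 7 2)| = 6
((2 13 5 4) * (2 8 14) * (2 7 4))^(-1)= (2 5 13)(4 7 14 8)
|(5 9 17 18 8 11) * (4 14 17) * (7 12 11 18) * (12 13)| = |(4 14 17 7 13 12 11 5 9)(8 18)| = 18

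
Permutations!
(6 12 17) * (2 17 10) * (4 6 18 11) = [0, 1, 17, 3, 6, 5, 12, 7, 8, 9, 2, 4, 10, 13, 14, 15, 16, 18, 11] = (2 17 18 11 4 6 12 10)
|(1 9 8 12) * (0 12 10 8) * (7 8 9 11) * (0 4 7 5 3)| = 30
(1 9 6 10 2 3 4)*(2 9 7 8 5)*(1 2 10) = (1 7 8 5 10 9 6)(2 3 4) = [0, 7, 3, 4, 2, 10, 1, 8, 5, 6, 9]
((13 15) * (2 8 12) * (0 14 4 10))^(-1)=((0 14 4 10)(2 8 12)(13 15))^(-1)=(0 10 4 14)(2 12 8)(13 15)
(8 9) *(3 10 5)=(3 10 5)(8 9)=[0, 1, 2, 10, 4, 3, 6, 7, 9, 8, 5]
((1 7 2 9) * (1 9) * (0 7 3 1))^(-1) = (9)(0 2 7)(1 3)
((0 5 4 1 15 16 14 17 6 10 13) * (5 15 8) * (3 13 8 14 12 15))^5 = ((0 3 13)(1 14 17 6 10 8 5 4)(12 15 16))^5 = (0 13 3)(1 8 17 4 10 14 5 6)(12 16 15)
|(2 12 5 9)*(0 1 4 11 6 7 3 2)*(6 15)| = |(0 1 4 11 15 6 7 3 2 12 5 9)| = 12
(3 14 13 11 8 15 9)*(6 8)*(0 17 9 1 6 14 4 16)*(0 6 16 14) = (0 17 9 3 4 14 13 11)(1 16 6 8 15) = [17, 16, 2, 4, 14, 5, 8, 7, 15, 3, 10, 0, 12, 11, 13, 1, 6, 9]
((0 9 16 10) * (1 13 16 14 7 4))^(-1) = ((0 9 14 7 4 1 13 16 10))^(-1) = (0 10 16 13 1 4 7 14 9)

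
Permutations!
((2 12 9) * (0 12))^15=((0 12 9 2))^15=(0 2 9 12)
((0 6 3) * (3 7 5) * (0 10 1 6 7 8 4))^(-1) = (0 4 8 6 1 10 3 5 7)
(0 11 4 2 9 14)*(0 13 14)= [11, 1, 9, 3, 2, 5, 6, 7, 8, 0, 10, 4, 12, 14, 13]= (0 11 4 2 9)(13 14)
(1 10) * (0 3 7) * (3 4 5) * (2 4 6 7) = (0 6 7)(1 10)(2 4 5 3) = [6, 10, 4, 2, 5, 3, 7, 0, 8, 9, 1]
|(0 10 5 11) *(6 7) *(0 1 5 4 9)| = |(0 10 4 9)(1 5 11)(6 7)| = 12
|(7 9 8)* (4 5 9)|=5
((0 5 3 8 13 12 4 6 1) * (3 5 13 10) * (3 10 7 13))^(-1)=(0 1 6 4 12 13 7 8 3)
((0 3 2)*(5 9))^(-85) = ((0 3 2)(5 9))^(-85) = (0 2 3)(5 9)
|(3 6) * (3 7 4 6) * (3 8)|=|(3 8)(4 6 7)|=6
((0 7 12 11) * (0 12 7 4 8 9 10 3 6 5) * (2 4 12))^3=(0 2 9 6 12 4 10 5 11 8 3)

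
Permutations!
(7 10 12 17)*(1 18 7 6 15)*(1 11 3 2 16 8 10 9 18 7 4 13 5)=(1 7 9 18 4 13 5)(2 16 8 10 12 17 6 15 11 3)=[0, 7, 16, 2, 13, 1, 15, 9, 10, 18, 12, 3, 17, 5, 14, 11, 8, 6, 4]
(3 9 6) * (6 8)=(3 9 8 6)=[0, 1, 2, 9, 4, 5, 3, 7, 6, 8]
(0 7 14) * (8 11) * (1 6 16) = [7, 6, 2, 3, 4, 5, 16, 14, 11, 9, 10, 8, 12, 13, 0, 15, 1] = (0 7 14)(1 6 16)(8 11)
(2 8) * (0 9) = (0 9)(2 8) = [9, 1, 8, 3, 4, 5, 6, 7, 2, 0]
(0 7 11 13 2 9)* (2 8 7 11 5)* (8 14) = [11, 1, 9, 3, 4, 2, 6, 5, 7, 0, 10, 13, 12, 14, 8] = (0 11 13 14 8 7 5 2 9)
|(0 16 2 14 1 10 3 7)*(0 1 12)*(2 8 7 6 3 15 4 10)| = 24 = |(0 16 8 7 1 2 14 12)(3 6)(4 10 15)|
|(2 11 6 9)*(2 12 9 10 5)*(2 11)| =4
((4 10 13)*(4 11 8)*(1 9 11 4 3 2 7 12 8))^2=(1 11 9)(2 12 3 7 8)(4 13 10)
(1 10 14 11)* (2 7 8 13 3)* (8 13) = (1 10 14 11)(2 7 13 3) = [0, 10, 7, 2, 4, 5, 6, 13, 8, 9, 14, 1, 12, 3, 11]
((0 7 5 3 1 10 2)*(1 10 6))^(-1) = (0 2 10 3 5 7)(1 6)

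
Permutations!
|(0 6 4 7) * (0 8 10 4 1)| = 12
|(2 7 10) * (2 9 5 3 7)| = |(3 7 10 9 5)| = 5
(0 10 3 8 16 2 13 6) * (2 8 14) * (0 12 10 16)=(0 16 8)(2 13 6 12 10 3 14)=[16, 1, 13, 14, 4, 5, 12, 7, 0, 9, 3, 11, 10, 6, 2, 15, 8]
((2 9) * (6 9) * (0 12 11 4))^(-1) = (0 4 11 12)(2 9 6)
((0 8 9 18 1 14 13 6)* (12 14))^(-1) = ((0 8 9 18 1 12 14 13 6))^(-1) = (0 6 13 14 12 1 18 9 8)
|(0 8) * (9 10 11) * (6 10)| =4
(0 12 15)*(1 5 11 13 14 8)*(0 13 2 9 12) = (1 5 11 2 9 12 15 13 14 8) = [0, 5, 9, 3, 4, 11, 6, 7, 1, 12, 10, 2, 15, 14, 8, 13]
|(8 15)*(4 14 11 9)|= |(4 14 11 9)(8 15)|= 4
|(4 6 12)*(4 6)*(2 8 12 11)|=|(2 8 12 6 11)|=5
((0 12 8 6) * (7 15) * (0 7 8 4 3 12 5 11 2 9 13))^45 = ((0 5 11 2 9 13)(3 12 4)(6 7 15 8))^45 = (0 2)(5 9)(6 7 15 8)(11 13)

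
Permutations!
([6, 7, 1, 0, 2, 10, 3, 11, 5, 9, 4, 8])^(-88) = [3, 1, 2, 6, 4, 5, 0, 7, 8, 9, 10, 11]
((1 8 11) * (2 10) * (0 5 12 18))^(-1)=((0 5 12 18)(1 8 11)(2 10))^(-1)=(0 18 12 5)(1 11 8)(2 10)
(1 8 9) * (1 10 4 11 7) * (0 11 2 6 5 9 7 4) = [11, 8, 6, 3, 2, 9, 5, 1, 7, 10, 0, 4] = (0 11 4 2 6 5 9 10)(1 8 7)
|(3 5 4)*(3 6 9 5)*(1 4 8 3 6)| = 10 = |(1 4)(3 6 9 5 8)|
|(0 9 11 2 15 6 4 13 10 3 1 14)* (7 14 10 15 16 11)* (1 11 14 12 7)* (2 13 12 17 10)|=30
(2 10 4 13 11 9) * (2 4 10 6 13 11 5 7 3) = (2 6 13 5 7 3)(4 11 9) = [0, 1, 6, 2, 11, 7, 13, 3, 8, 4, 10, 9, 12, 5]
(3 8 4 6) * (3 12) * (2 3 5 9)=(2 3 8 4 6 12 5 9)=[0, 1, 3, 8, 6, 9, 12, 7, 4, 2, 10, 11, 5]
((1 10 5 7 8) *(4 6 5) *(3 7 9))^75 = (1 6 3)(4 9 8)(5 7 10)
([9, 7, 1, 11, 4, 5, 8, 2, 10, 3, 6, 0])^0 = [0, 1, 2, 3, 4, 5, 6, 7, 8, 9, 10, 11]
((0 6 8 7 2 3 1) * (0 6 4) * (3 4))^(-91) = ((0 3 1 6 8 7 2 4))^(-91) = (0 7 1 4 8 3 2 6)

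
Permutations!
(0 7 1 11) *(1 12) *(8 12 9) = (0 7 9 8 12 1 11) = [7, 11, 2, 3, 4, 5, 6, 9, 12, 8, 10, 0, 1]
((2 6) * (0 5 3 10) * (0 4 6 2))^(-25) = ((0 5 3 10 4 6))^(-25) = (0 6 4 10 3 5)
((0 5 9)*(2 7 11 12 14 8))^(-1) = (0 9 5)(2 8 14 12 11 7)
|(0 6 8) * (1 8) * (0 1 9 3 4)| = 10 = |(0 6 9 3 4)(1 8)|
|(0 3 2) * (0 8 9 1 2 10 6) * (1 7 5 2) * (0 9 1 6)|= 21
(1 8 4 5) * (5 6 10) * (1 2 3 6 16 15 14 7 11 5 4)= [0, 8, 3, 6, 16, 2, 10, 11, 1, 9, 4, 5, 12, 13, 7, 14, 15]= (1 8)(2 3 6 10 4 16 15 14 7 11 5)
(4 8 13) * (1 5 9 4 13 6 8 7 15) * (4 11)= (1 5 9 11 4 7 15)(6 8)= [0, 5, 2, 3, 7, 9, 8, 15, 6, 11, 10, 4, 12, 13, 14, 1]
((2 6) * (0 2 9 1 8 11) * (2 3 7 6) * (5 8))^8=(0 11 8 5 1 9 6 7 3)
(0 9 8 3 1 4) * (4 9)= (0 4)(1 9 8 3)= [4, 9, 2, 1, 0, 5, 6, 7, 3, 8]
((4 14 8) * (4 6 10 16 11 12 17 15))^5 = (4 16)(6 17)(8 12)(10 15)(11 14)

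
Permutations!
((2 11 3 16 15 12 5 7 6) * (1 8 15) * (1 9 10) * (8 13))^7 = (1 6)(2 13)(3 15)(5 9)(7 10)(8 11)(12 16) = ((1 13 8 15 12 5 7 6 2 11 3 16 9 10))^7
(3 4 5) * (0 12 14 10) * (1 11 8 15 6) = (0 12 14 10)(1 11 8 15 6)(3 4 5) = [12, 11, 2, 4, 5, 3, 1, 7, 15, 9, 0, 8, 14, 13, 10, 6]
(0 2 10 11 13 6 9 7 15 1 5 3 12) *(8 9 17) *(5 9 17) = [2, 9, 10, 12, 4, 3, 5, 15, 17, 7, 11, 13, 0, 6, 14, 1, 16, 8] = (0 2 10 11 13 6 5 3 12)(1 9 7 15)(8 17)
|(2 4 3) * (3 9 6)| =|(2 4 9 6 3)| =5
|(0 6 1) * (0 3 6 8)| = 6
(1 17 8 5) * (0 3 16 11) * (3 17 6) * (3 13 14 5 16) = (0 17 8 16 11)(1 6 13 14 5) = [17, 6, 2, 3, 4, 1, 13, 7, 16, 9, 10, 0, 12, 14, 5, 15, 11, 8]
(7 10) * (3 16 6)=(3 16 6)(7 10)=[0, 1, 2, 16, 4, 5, 3, 10, 8, 9, 7, 11, 12, 13, 14, 15, 6]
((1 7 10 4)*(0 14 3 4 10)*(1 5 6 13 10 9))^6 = ((0 14 3 4 5 6 13 10 9 1 7))^6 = (0 13 14 10 3 9 4 1 5 7 6)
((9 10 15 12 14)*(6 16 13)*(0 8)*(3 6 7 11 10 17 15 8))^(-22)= (0 7 3 11 6 10 16 8 13)(9 12 17 14 15)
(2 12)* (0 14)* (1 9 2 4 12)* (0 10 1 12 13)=[14, 9, 12, 3, 13, 5, 6, 7, 8, 2, 1, 11, 4, 0, 10]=(0 14 10 1 9 2 12 4 13)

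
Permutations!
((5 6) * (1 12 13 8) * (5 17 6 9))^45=(1 12 13 8)(5 9)(6 17)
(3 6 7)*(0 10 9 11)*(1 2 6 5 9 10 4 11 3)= (0 4 11)(1 2 6 7)(3 5 9)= [4, 2, 6, 5, 11, 9, 7, 1, 8, 3, 10, 0]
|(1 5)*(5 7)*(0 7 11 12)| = |(0 7 5 1 11 12)| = 6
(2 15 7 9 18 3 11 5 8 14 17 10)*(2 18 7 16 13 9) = (2 15 16 13 9 7)(3 11 5 8 14 17 10 18) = [0, 1, 15, 11, 4, 8, 6, 2, 14, 7, 18, 5, 12, 9, 17, 16, 13, 10, 3]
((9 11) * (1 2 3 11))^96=(1 2 3 11 9)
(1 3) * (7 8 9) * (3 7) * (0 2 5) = [2, 7, 5, 1, 4, 0, 6, 8, 9, 3] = (0 2 5)(1 7 8 9 3)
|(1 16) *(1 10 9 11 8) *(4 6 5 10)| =9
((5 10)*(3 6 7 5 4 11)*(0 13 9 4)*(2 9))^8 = (0 7 11 2 10 6 4 13 5 3 9)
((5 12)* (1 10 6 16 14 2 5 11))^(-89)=(1 10 6 16 14 2 5 12 11)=((1 10 6 16 14 2 5 12 11))^(-89)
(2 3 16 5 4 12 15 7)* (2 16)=(2 3)(4 12 15 7 16 5)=[0, 1, 3, 2, 12, 4, 6, 16, 8, 9, 10, 11, 15, 13, 14, 7, 5]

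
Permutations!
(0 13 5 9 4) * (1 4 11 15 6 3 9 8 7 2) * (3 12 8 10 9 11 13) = [3, 4, 1, 11, 0, 10, 12, 2, 7, 13, 9, 15, 8, 5, 14, 6] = (0 3 11 15 6 12 8 7 2 1 4)(5 10 9 13)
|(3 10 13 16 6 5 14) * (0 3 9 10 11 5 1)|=11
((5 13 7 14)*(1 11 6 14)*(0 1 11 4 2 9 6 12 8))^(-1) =((0 1 4 2 9 6 14 5 13 7 11 12 8))^(-1) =(0 8 12 11 7 13 5 14 6 9 2 4 1)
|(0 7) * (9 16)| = 2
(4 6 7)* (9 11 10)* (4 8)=(4 6 7 8)(9 11 10)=[0, 1, 2, 3, 6, 5, 7, 8, 4, 11, 9, 10]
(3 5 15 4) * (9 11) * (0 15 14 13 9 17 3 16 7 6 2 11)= (0 15 4 16 7 6 2 11 17 3 5 14 13 9)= [15, 1, 11, 5, 16, 14, 2, 6, 8, 0, 10, 17, 12, 9, 13, 4, 7, 3]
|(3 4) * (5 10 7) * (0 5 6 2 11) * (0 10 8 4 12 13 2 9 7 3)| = |(0 5 8 4)(2 11 10 3 12 13)(6 9 7)| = 12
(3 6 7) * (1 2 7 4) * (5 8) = (1 2 7 3 6 4)(5 8) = [0, 2, 7, 6, 1, 8, 4, 3, 5]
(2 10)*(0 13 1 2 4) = (0 13 1 2 10 4) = [13, 2, 10, 3, 0, 5, 6, 7, 8, 9, 4, 11, 12, 1]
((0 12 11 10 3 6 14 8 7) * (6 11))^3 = ((0 12 6 14 8 7)(3 11 10))^3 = (0 14)(6 7)(8 12)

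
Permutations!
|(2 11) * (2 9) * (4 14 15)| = 3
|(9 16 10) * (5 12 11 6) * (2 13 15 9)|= |(2 13 15 9 16 10)(5 12 11 6)|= 12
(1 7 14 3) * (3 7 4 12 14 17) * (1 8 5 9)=[0, 4, 2, 8, 12, 9, 6, 17, 5, 1, 10, 11, 14, 13, 7, 15, 16, 3]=(1 4 12 14 7 17 3 8 5 9)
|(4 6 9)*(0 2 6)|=|(0 2 6 9 4)|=5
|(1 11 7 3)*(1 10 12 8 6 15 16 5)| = 11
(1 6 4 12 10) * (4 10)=[0, 6, 2, 3, 12, 5, 10, 7, 8, 9, 1, 11, 4]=(1 6 10)(4 12)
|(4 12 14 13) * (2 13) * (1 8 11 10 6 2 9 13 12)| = 11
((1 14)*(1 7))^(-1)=(1 7 14)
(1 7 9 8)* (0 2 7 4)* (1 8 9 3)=(9)(0 2 7 3 1 4)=[2, 4, 7, 1, 0, 5, 6, 3, 8, 9]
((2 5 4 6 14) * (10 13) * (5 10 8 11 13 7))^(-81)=(2 5 14 7 6 10 4)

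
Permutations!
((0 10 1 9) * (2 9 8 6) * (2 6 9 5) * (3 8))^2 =((0 10 1 3 8 9)(2 5))^2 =(0 1 8)(3 9 10)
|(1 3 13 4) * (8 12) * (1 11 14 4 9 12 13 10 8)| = 21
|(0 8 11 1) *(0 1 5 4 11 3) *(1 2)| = |(0 8 3)(1 2)(4 11 5)| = 6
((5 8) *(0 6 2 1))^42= (8)(0 2)(1 6)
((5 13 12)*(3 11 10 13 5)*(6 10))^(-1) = (3 12 13 10 6 11)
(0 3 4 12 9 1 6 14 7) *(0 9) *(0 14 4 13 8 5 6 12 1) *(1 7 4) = (0 3 13 8 5 6 1 12 14 4 7 9) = [3, 12, 2, 13, 7, 6, 1, 9, 5, 0, 10, 11, 14, 8, 4]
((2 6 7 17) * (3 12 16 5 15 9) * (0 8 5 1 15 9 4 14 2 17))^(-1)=(17)(0 7 6 2 14 4 15 1 16 12 3 9 5 8)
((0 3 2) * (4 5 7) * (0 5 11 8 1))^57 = ((0 3 2 5 7 4 11 8 1))^57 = (0 5 11)(1 2 4)(3 7 8)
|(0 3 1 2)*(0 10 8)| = 6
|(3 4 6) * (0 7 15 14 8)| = |(0 7 15 14 8)(3 4 6)| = 15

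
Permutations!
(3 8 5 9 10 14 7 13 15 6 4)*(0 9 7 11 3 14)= (0 9 10)(3 8 5 7 13 15 6 4 14 11)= [9, 1, 2, 8, 14, 7, 4, 13, 5, 10, 0, 3, 12, 15, 11, 6]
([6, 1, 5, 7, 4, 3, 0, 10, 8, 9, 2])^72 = (2 3 10 5 7)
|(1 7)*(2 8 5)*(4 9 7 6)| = 15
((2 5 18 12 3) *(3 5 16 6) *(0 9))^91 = (0 9)(2 3 6 16)(5 18 12)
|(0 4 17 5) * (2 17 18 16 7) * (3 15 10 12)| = |(0 4 18 16 7 2 17 5)(3 15 10 12)| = 8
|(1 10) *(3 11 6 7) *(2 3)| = 10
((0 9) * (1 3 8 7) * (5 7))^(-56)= (9)(1 7 5 8 3)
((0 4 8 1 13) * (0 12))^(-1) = ((0 4 8 1 13 12))^(-1) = (0 12 13 1 8 4)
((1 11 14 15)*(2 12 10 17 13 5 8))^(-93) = (1 15 14 11)(2 5 17 12 8 13 10)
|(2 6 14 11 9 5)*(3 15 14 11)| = 15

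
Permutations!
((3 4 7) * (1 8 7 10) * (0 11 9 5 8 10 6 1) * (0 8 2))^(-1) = ((0 11 9 5 2)(1 10 8 7 3 4 6))^(-1) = (0 2 5 9 11)(1 6 4 3 7 8 10)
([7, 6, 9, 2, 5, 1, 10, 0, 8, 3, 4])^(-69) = (0 7)(1 6 10 4 5)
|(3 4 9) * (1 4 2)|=|(1 4 9 3 2)|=5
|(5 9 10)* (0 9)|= 4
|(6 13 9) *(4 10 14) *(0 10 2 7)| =6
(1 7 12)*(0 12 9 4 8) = (0 12 1 7 9 4 8) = [12, 7, 2, 3, 8, 5, 6, 9, 0, 4, 10, 11, 1]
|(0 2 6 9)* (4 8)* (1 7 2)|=|(0 1 7 2 6 9)(4 8)|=6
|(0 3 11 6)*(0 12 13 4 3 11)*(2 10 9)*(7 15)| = 42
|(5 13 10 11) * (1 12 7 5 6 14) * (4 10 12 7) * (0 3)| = 10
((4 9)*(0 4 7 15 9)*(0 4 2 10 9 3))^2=(0 10 7 3 2 9 15)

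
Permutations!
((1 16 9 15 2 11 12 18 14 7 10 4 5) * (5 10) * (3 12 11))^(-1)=((1 16 9 15 2 3 12 18 14 7 5)(4 10))^(-1)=(1 5 7 14 18 12 3 2 15 9 16)(4 10)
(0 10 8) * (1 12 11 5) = (0 10 8)(1 12 11 5) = [10, 12, 2, 3, 4, 1, 6, 7, 0, 9, 8, 5, 11]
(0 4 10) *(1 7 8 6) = [4, 7, 2, 3, 10, 5, 1, 8, 6, 9, 0] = (0 4 10)(1 7 8 6)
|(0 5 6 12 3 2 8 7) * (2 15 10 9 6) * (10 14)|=|(0 5 2 8 7)(3 15 14 10 9 6 12)|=35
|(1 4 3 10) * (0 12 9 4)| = |(0 12 9 4 3 10 1)| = 7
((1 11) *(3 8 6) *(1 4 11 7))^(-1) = ((1 7)(3 8 6)(4 11))^(-1) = (1 7)(3 6 8)(4 11)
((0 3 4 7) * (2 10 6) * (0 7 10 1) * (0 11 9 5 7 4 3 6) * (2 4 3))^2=(0 4)(1 9 7 2 11 5 3)(6 10)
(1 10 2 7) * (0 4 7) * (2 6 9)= [4, 10, 0, 3, 7, 5, 9, 1, 8, 2, 6]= (0 4 7 1 10 6 9 2)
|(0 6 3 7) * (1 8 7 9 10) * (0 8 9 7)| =|(0 6 3 7 8)(1 9 10)| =15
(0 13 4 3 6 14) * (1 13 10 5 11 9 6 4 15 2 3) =(0 10 5 11 9 6 14)(1 13 15 2 3 4) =[10, 13, 3, 4, 1, 11, 14, 7, 8, 6, 5, 9, 12, 15, 0, 2]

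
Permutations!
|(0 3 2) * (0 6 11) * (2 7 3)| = 4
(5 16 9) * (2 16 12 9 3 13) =[0, 1, 16, 13, 4, 12, 6, 7, 8, 5, 10, 11, 9, 2, 14, 15, 3] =(2 16 3 13)(5 12 9)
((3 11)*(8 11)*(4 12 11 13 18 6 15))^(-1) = (3 11 12 4 15 6 18 13 8)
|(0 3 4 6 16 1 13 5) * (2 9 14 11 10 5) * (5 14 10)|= |(0 3 4 6 16 1 13 2 9 10 14 11 5)|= 13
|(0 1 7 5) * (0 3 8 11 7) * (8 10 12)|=|(0 1)(3 10 12 8 11 7 5)|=14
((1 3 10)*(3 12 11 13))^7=((1 12 11 13 3 10))^7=(1 12 11 13 3 10)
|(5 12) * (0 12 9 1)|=5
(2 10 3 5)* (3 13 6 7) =(2 10 13 6 7 3 5) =[0, 1, 10, 5, 4, 2, 7, 3, 8, 9, 13, 11, 12, 6]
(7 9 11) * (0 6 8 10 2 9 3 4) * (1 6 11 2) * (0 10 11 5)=[5, 6, 9, 4, 10, 0, 8, 3, 11, 2, 1, 7]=(0 5)(1 6 8 11 7 3 4 10)(2 9)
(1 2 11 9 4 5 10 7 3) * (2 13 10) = (1 13 10 7 3)(2 11 9 4 5) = [0, 13, 11, 1, 5, 2, 6, 3, 8, 4, 7, 9, 12, 10]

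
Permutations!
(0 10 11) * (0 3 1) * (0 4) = [10, 4, 2, 1, 0, 5, 6, 7, 8, 9, 11, 3] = (0 10 11 3 1 4)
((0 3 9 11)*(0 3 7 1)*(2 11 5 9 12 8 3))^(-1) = ((0 7 1)(2 11)(3 12 8)(5 9))^(-1) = (0 1 7)(2 11)(3 8 12)(5 9)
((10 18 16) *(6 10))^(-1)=((6 10 18 16))^(-1)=(6 16 18 10)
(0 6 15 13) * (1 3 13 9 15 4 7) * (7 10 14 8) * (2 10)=(0 6 4 2 10 14 8 7 1 3 13)(9 15)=[6, 3, 10, 13, 2, 5, 4, 1, 7, 15, 14, 11, 12, 0, 8, 9]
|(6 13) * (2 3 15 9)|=|(2 3 15 9)(6 13)|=4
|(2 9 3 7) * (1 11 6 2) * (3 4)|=8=|(1 11 6 2 9 4 3 7)|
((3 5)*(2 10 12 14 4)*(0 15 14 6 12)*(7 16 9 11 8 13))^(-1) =(0 10 2 4 14 15)(3 5)(6 12)(7 13 8 11 9 16) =((0 15 14 4 2 10)(3 5)(6 12)(7 16 9 11 8 13))^(-1)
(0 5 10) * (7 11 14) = (0 5 10)(7 11 14) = [5, 1, 2, 3, 4, 10, 6, 11, 8, 9, 0, 14, 12, 13, 7]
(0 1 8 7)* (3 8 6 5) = [1, 6, 2, 8, 4, 3, 5, 0, 7] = (0 1 6 5 3 8 7)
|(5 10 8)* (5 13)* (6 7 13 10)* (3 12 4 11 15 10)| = |(3 12 4 11 15 10 8)(5 6 7 13)| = 28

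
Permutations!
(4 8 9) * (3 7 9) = [0, 1, 2, 7, 8, 5, 6, 9, 3, 4] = (3 7 9 4 8)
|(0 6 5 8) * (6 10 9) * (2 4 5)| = |(0 10 9 6 2 4 5 8)| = 8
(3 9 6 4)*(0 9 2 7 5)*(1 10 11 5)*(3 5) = (0 9 6 4 5)(1 10 11 3 2 7) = [9, 10, 7, 2, 5, 0, 4, 1, 8, 6, 11, 3]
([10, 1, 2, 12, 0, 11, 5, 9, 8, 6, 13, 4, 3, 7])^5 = [6, 1, 2, 12, 9, 13, 10, 4, 8, 0, 5, 7, 3, 11]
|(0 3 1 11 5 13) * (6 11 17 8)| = |(0 3 1 17 8 6 11 5 13)| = 9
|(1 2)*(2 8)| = |(1 8 2)| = 3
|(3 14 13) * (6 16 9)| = 3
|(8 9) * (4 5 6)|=|(4 5 6)(8 9)|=6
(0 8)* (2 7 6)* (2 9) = (0 8)(2 7 6 9) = [8, 1, 7, 3, 4, 5, 9, 6, 0, 2]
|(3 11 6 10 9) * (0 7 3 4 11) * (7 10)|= 8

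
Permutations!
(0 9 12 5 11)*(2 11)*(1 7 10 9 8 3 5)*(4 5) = (0 8 3 4 5 2 11)(1 7 10 9 12) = [8, 7, 11, 4, 5, 2, 6, 10, 3, 12, 9, 0, 1]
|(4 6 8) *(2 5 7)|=3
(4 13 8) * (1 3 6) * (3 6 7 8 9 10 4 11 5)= (1 6)(3 7 8 11 5)(4 13 9 10)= [0, 6, 2, 7, 13, 3, 1, 8, 11, 10, 4, 5, 12, 9]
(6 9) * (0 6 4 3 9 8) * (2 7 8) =(0 6 2 7 8)(3 9 4) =[6, 1, 7, 9, 3, 5, 2, 8, 0, 4]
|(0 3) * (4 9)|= 2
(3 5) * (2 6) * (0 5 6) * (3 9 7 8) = (0 5 9 7 8 3 6 2) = [5, 1, 0, 6, 4, 9, 2, 8, 3, 7]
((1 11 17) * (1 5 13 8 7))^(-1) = ((1 11 17 5 13 8 7))^(-1) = (1 7 8 13 5 17 11)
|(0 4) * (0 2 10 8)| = 5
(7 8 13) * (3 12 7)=(3 12 7 8 13)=[0, 1, 2, 12, 4, 5, 6, 8, 13, 9, 10, 11, 7, 3]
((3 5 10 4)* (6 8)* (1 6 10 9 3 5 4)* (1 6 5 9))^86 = ((1 5)(3 4 9)(6 8 10))^86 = (3 9 4)(6 10 8)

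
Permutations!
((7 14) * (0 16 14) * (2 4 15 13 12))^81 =(0 16 14 7)(2 4 15 13 12)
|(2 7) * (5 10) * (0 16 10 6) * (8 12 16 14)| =8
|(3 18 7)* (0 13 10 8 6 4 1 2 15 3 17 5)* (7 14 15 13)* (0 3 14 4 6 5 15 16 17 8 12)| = |(0 7 8 5 3 18 4 1 2 13 10 12)(14 16 17 15)| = 12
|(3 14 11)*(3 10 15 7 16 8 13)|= |(3 14 11 10 15 7 16 8 13)|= 9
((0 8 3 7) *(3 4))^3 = (0 3 8 7 4)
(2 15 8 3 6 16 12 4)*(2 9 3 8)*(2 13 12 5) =[0, 1, 15, 6, 9, 2, 16, 7, 8, 3, 10, 11, 4, 12, 14, 13, 5] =(2 15 13 12 4 9 3 6 16 5)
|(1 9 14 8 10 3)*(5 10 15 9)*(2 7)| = 4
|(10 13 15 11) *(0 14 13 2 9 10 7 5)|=|(0 14 13 15 11 7 5)(2 9 10)|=21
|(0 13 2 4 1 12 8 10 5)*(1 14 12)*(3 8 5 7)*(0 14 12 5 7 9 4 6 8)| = |(0 13 2 6 8 10 9 4 12 7 3)(5 14)| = 22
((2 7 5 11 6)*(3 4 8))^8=((2 7 5 11 6)(3 4 8))^8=(2 11 7 6 5)(3 8 4)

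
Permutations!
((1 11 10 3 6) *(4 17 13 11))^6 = (1 3 11 17)(4 6 10 13)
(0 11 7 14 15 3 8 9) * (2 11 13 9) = (0 13 9)(2 11 7 14 15 3 8) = [13, 1, 11, 8, 4, 5, 6, 14, 2, 0, 10, 7, 12, 9, 15, 3]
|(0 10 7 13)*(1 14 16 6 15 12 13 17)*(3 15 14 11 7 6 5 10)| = |(0 3 15 12 13)(1 11 7 17)(5 10 6 14 16)| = 20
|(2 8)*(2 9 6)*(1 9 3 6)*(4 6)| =10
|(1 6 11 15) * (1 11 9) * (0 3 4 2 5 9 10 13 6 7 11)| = 30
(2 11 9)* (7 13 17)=(2 11 9)(7 13 17)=[0, 1, 11, 3, 4, 5, 6, 13, 8, 2, 10, 9, 12, 17, 14, 15, 16, 7]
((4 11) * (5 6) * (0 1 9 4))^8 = ((0 1 9 4 11)(5 6))^8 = (0 4 1 11 9)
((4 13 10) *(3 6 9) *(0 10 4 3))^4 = ((0 10 3 6 9)(4 13))^4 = (13)(0 9 6 3 10)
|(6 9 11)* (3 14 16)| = |(3 14 16)(6 9 11)| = 3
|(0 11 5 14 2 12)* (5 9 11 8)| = 6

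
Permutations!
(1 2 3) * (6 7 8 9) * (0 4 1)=(0 4 1 2 3)(6 7 8 9)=[4, 2, 3, 0, 1, 5, 7, 8, 9, 6]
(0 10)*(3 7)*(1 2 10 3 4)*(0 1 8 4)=[3, 2, 10, 7, 8, 5, 6, 0, 4, 9, 1]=(0 3 7)(1 2 10)(4 8)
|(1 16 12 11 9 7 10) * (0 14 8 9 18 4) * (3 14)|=|(0 3 14 8 9 7 10 1 16 12 11 18 4)|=13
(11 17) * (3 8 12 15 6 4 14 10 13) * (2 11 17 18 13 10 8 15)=(2 11 18 13 3 15 6 4 14 8 12)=[0, 1, 11, 15, 14, 5, 4, 7, 12, 9, 10, 18, 2, 3, 8, 6, 16, 17, 13]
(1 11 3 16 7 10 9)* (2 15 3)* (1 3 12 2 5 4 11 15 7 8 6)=[0, 15, 7, 16, 11, 4, 1, 10, 6, 3, 9, 5, 2, 13, 14, 12, 8]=(1 15 12 2 7 10 9 3 16 8 6)(4 11 5)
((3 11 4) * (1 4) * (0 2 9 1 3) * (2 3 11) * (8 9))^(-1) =(11)(0 4 1 9 8 2 3)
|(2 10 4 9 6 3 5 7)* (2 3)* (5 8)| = |(2 10 4 9 6)(3 8 5 7)| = 20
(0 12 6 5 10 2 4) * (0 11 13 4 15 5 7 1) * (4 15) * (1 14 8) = (0 12 6 7 14 8 1)(2 4 11 13 15 5 10) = [12, 0, 4, 3, 11, 10, 7, 14, 1, 9, 2, 13, 6, 15, 8, 5]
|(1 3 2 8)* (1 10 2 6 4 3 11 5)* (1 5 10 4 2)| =|(1 11 10)(2 8 4 3 6)| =15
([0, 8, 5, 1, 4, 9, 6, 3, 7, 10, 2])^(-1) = (1 3 7 8)(2 10 9 5)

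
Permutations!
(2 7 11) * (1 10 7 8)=(1 10 7 11 2 8)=[0, 10, 8, 3, 4, 5, 6, 11, 1, 9, 7, 2]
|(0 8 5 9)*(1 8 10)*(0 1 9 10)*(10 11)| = 6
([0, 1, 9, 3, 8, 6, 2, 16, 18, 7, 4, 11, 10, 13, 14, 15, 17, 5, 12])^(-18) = (2 16 6 7 5 9 17)(4 18 10 8 12)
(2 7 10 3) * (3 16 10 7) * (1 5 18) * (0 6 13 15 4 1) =(0 6 13 15 4 1 5 18)(2 3)(10 16) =[6, 5, 3, 2, 1, 18, 13, 7, 8, 9, 16, 11, 12, 15, 14, 4, 10, 17, 0]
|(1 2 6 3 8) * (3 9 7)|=|(1 2 6 9 7 3 8)|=7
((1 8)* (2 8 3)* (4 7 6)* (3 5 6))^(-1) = ((1 5 6 4 7 3 2 8))^(-1) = (1 8 2 3 7 4 6 5)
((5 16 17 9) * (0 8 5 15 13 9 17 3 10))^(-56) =(17)(0 3 5)(8 10 16)(9 15 13)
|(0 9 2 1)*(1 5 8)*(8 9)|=|(0 8 1)(2 5 9)|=3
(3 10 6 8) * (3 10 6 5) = (3 6 8 10 5) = [0, 1, 2, 6, 4, 3, 8, 7, 10, 9, 5]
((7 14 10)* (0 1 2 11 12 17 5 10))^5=((0 1 2 11 12 17 5 10 7 14))^5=(0 17)(1 5)(2 10)(7 11)(12 14)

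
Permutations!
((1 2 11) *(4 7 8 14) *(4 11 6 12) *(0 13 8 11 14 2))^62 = (14)(0 8 6 4 11)(1 13 2 12 7)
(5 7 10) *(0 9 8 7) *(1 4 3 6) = [9, 4, 2, 6, 3, 0, 1, 10, 7, 8, 5] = (0 9 8 7 10 5)(1 4 3 6)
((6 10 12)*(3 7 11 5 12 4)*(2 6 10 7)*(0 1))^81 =((0 1)(2 6 7 11 5 12 10 4 3))^81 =(12)(0 1)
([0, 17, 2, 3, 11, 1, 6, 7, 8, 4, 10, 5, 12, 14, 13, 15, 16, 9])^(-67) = (1 5 11 4 9 17)(13 14)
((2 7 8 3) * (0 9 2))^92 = ((0 9 2 7 8 3))^92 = (0 2 8)(3 9 7)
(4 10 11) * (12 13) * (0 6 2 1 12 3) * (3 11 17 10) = [6, 12, 1, 0, 3, 5, 2, 7, 8, 9, 17, 4, 13, 11, 14, 15, 16, 10] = (0 6 2 1 12 13 11 4 3)(10 17)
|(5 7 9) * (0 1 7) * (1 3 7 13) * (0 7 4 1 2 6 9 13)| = 12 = |(0 3 4 1)(2 6 9 5 7 13)|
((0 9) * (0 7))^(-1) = ((0 9 7))^(-1) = (0 7 9)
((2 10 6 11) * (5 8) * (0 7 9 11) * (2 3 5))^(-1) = ((0 7 9 11 3 5 8 2 10 6))^(-1) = (0 6 10 2 8 5 3 11 9 7)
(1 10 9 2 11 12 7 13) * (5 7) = (1 10 9 2 11 12 5 7 13) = [0, 10, 11, 3, 4, 7, 6, 13, 8, 2, 9, 12, 5, 1]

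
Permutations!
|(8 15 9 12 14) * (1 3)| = 10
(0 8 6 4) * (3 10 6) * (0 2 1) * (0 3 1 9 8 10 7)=(0 10 6 4 2 9 8 1 3 7)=[10, 3, 9, 7, 2, 5, 4, 0, 1, 8, 6]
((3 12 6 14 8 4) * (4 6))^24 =((3 12 4)(6 14 8))^24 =(14)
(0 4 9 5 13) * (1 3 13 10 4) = (0 1 3 13)(4 9 5 10) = [1, 3, 2, 13, 9, 10, 6, 7, 8, 5, 4, 11, 12, 0]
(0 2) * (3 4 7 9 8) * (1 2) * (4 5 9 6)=(0 1 2)(3 5 9 8)(4 7 6)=[1, 2, 0, 5, 7, 9, 4, 6, 3, 8]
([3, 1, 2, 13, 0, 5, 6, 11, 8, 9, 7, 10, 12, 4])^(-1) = (0 4 13 3)(7 10 11)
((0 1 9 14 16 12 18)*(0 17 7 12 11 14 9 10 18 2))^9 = (0 1 10 18 17 7 12 2)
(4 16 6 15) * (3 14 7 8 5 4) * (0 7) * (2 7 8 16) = (0 8 5 4 2 7 16 6 15 3 14) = [8, 1, 7, 14, 2, 4, 15, 16, 5, 9, 10, 11, 12, 13, 0, 3, 6]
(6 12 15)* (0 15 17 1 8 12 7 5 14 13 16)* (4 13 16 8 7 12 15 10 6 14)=[10, 7, 2, 3, 13, 4, 12, 5, 15, 9, 6, 11, 17, 8, 16, 14, 0, 1]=(0 10 6 12 17 1 7 5 4 13 8 15 14 16)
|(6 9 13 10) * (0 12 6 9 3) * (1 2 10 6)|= 9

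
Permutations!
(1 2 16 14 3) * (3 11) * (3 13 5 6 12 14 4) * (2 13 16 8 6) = (1 13 5 2 8 6 12 14 11 16 4 3) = [0, 13, 8, 1, 3, 2, 12, 7, 6, 9, 10, 16, 14, 5, 11, 15, 4]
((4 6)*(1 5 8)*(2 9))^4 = ((1 5 8)(2 9)(4 6))^4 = (9)(1 5 8)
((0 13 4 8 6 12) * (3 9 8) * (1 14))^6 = ((0 13 4 3 9 8 6 12)(1 14))^6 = (14)(0 6 9 4)(3 13 12 8)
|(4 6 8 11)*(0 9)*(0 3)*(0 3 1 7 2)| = 20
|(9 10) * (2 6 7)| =6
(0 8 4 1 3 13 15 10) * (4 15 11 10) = (0 8 15 4 1 3 13 11 10) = [8, 3, 2, 13, 1, 5, 6, 7, 15, 9, 0, 10, 12, 11, 14, 4]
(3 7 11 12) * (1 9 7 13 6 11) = (1 9 7)(3 13 6 11 12) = [0, 9, 2, 13, 4, 5, 11, 1, 8, 7, 10, 12, 3, 6]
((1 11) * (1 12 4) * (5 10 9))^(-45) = (1 4 12 11)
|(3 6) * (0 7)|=2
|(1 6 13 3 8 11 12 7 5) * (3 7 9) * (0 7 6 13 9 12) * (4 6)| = |(0 7 5 1 13 4 6 9 3 8 11)| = 11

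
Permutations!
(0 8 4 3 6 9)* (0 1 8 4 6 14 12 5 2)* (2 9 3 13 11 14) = (0 4 13 11 14 12 5 9 1 8 6 3 2) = [4, 8, 0, 2, 13, 9, 3, 7, 6, 1, 10, 14, 5, 11, 12]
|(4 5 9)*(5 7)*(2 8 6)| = |(2 8 6)(4 7 5 9)| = 12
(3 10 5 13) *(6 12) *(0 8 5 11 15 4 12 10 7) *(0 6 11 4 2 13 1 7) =(0 8 5 1 7 6 10 4 12 11 15 2 13 3) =[8, 7, 13, 0, 12, 1, 10, 6, 5, 9, 4, 15, 11, 3, 14, 2]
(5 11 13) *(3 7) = [0, 1, 2, 7, 4, 11, 6, 3, 8, 9, 10, 13, 12, 5] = (3 7)(5 11 13)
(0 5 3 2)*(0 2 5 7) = [7, 1, 2, 5, 4, 3, 6, 0] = (0 7)(3 5)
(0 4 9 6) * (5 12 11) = (0 4 9 6)(5 12 11) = [4, 1, 2, 3, 9, 12, 0, 7, 8, 6, 10, 5, 11]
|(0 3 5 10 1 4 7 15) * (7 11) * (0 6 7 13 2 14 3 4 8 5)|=|(0 4 11 13 2 14 3)(1 8 5 10)(6 7 15)|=84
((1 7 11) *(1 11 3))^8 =(11)(1 3 7)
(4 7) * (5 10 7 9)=(4 9 5 10 7)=[0, 1, 2, 3, 9, 10, 6, 4, 8, 5, 7]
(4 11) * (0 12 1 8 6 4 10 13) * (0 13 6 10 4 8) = (13)(0 12 1)(4 11)(6 8 10) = [12, 0, 2, 3, 11, 5, 8, 7, 10, 9, 6, 4, 1, 13]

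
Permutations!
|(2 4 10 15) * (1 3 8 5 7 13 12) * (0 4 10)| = |(0 4)(1 3 8 5 7 13 12)(2 10 15)| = 42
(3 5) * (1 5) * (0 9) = [9, 5, 2, 1, 4, 3, 6, 7, 8, 0] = (0 9)(1 5 3)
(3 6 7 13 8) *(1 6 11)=[0, 6, 2, 11, 4, 5, 7, 13, 3, 9, 10, 1, 12, 8]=(1 6 7 13 8 3 11)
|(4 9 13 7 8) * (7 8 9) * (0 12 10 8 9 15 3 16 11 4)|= 12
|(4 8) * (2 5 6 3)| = 4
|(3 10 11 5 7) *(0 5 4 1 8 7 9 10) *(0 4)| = |(0 5 9 10 11)(1 8 7 3 4)| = 5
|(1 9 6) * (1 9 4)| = |(1 4)(6 9)| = 2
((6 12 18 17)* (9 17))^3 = (6 9 12 17 18)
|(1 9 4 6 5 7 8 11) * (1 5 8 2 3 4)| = 8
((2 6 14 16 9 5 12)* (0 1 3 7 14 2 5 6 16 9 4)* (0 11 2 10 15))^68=((0 1 3 7 14 9 6 10 15)(2 16 4 11)(5 12))^68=(16)(0 9 1 6 3 10 7 15 14)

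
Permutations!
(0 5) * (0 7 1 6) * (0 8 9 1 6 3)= (0 5 7 6 8 9 1 3)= [5, 3, 2, 0, 4, 7, 8, 6, 9, 1]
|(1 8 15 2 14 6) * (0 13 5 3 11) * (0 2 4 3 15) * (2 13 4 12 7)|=|(0 4 3 11 13 5 15 12 7 2 14 6 1 8)|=14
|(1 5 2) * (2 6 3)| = 5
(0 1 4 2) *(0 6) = (0 1 4 2 6) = [1, 4, 6, 3, 2, 5, 0]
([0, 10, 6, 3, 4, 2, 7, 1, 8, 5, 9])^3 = [0, 5, 1, 3, 4, 7, 10, 9, 8, 6, 2]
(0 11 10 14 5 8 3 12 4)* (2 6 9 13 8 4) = (0 11 10 14 5 4)(2 6 9 13 8 3 12) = [11, 1, 6, 12, 0, 4, 9, 7, 3, 13, 14, 10, 2, 8, 5]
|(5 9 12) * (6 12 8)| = |(5 9 8 6 12)| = 5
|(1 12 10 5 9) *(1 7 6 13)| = 8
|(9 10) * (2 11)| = 2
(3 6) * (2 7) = (2 7)(3 6) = [0, 1, 7, 6, 4, 5, 3, 2]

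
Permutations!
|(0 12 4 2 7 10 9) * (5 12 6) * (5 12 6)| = 9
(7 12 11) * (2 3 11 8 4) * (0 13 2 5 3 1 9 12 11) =(0 13 2 1 9 12 8 4 5 3)(7 11) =[13, 9, 1, 0, 5, 3, 6, 11, 4, 12, 10, 7, 8, 2]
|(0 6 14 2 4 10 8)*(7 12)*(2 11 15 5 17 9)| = |(0 6 14 11 15 5 17 9 2 4 10 8)(7 12)| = 12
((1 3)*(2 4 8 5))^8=(8)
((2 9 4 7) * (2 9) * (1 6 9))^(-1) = ((1 6 9 4 7))^(-1) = (1 7 4 9 6)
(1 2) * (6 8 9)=(1 2)(6 8 9)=[0, 2, 1, 3, 4, 5, 8, 7, 9, 6]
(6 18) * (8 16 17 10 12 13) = [0, 1, 2, 3, 4, 5, 18, 7, 16, 9, 12, 11, 13, 8, 14, 15, 17, 10, 6] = (6 18)(8 16 17 10 12 13)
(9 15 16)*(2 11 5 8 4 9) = (2 11 5 8 4 9 15 16) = [0, 1, 11, 3, 9, 8, 6, 7, 4, 15, 10, 5, 12, 13, 14, 16, 2]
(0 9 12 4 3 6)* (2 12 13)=(0 9 13 2 12 4 3 6)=[9, 1, 12, 6, 3, 5, 0, 7, 8, 13, 10, 11, 4, 2]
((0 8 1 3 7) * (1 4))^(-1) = (0 7 3 1 4 8)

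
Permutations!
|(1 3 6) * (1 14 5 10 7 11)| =|(1 3 6 14 5 10 7 11)| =8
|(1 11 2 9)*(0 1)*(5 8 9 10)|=8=|(0 1 11 2 10 5 8 9)|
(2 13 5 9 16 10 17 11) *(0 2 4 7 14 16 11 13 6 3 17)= (0 2 6 3 17 13 5 9 11 4 7 14 16 10)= [2, 1, 6, 17, 7, 9, 3, 14, 8, 11, 0, 4, 12, 5, 16, 15, 10, 13]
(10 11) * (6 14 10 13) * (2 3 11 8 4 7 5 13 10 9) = (2 3 11 10 8 4 7 5 13 6 14 9) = [0, 1, 3, 11, 7, 13, 14, 5, 4, 2, 8, 10, 12, 6, 9]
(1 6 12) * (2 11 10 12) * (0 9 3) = [9, 6, 11, 0, 4, 5, 2, 7, 8, 3, 12, 10, 1] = (0 9 3)(1 6 2 11 10 12)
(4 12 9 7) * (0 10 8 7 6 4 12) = (0 10 8 7 12 9 6 4) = [10, 1, 2, 3, 0, 5, 4, 12, 7, 6, 8, 11, 9]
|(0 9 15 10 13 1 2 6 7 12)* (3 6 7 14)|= |(0 9 15 10 13 1 2 7 12)(3 6 14)|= 9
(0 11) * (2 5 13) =(0 11)(2 5 13) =[11, 1, 5, 3, 4, 13, 6, 7, 8, 9, 10, 0, 12, 2]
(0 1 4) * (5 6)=(0 1 4)(5 6)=[1, 4, 2, 3, 0, 6, 5]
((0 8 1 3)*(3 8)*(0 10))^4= ((0 3 10)(1 8))^4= (0 3 10)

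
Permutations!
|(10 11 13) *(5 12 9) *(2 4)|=6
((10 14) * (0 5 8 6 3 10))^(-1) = (0 14 10 3 6 8 5) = ((0 5 8 6 3 10 14))^(-1)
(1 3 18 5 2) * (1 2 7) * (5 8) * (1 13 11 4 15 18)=(1 3)(4 15 18 8 5 7 13 11)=[0, 3, 2, 1, 15, 7, 6, 13, 5, 9, 10, 4, 12, 11, 14, 18, 16, 17, 8]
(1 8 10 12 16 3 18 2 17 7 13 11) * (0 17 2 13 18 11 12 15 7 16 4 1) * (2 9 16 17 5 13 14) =(0 5 13 12 4 1 8 10 15 7 18 14 2 9 16 3 11) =[5, 8, 9, 11, 1, 13, 6, 18, 10, 16, 15, 0, 4, 12, 2, 7, 3, 17, 14]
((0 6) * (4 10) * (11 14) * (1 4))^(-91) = (0 6)(1 10 4)(11 14)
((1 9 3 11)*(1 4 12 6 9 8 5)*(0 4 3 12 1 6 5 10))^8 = ((0 4 1 8 10)(3 11)(5 6 9 12))^8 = (12)(0 8 4 10 1)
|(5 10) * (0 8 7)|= 6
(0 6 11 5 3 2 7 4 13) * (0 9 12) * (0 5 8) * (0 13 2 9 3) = (0 6 11 8 13 3 9 12 5)(2 7 4) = [6, 1, 7, 9, 2, 0, 11, 4, 13, 12, 10, 8, 5, 3]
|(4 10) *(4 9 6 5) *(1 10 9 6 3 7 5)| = |(1 10 6)(3 7 5 4 9)| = 15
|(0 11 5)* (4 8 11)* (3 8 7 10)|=8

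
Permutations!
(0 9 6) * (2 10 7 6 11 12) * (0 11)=(0 9)(2 10 7 6 11 12)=[9, 1, 10, 3, 4, 5, 11, 6, 8, 0, 7, 12, 2]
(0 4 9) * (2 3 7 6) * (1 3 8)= [4, 3, 8, 7, 9, 5, 2, 6, 1, 0]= (0 4 9)(1 3 7 6 2 8)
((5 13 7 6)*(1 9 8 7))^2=(1 8 6 13 9 7 5)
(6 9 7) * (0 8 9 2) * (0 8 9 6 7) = (0 9)(2 8 6) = [9, 1, 8, 3, 4, 5, 2, 7, 6, 0]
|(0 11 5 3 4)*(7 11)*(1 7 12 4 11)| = 6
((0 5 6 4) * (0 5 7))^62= (7)(4 6 5)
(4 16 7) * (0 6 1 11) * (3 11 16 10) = (0 6 1 16 7 4 10 3 11) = [6, 16, 2, 11, 10, 5, 1, 4, 8, 9, 3, 0, 12, 13, 14, 15, 7]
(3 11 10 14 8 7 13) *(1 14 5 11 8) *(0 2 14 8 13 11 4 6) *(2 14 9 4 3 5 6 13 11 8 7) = (0 14 1 7 8 2 9 4 13 5 3 11 10 6) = [14, 7, 9, 11, 13, 3, 0, 8, 2, 4, 6, 10, 12, 5, 1]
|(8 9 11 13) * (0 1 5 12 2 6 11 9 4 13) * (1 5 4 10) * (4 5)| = 11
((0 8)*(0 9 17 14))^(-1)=(0 14 17 9 8)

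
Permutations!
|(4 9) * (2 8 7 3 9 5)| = |(2 8 7 3 9 4 5)| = 7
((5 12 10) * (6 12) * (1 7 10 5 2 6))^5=((1 7 10 2 6 12 5))^5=(1 12 2 7 5 6 10)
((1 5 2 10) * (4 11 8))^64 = (4 11 8)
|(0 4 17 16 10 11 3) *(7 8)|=14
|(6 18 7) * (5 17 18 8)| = 6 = |(5 17 18 7 6 8)|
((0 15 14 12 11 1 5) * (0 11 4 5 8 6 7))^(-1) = (0 7 6 8 1 11 5 4 12 14 15)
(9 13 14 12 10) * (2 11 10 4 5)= [0, 1, 11, 3, 5, 2, 6, 7, 8, 13, 9, 10, 4, 14, 12]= (2 11 10 9 13 14 12 4 5)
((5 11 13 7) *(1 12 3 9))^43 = ((1 12 3 9)(5 11 13 7))^43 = (1 9 3 12)(5 7 13 11)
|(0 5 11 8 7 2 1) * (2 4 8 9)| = 6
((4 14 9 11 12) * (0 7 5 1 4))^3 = ((0 7 5 1 4 14 9 11 12))^3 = (0 1 9)(4 11 7)(5 14 12)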